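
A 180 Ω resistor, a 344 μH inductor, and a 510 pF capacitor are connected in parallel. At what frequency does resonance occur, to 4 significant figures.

380.0 kHz

ω₀ = 1/√(LC) = 1/√(0.000344 × 5.1e-10) = 2.387e+06 rad/s
f₀ = ω₀/(2π) = 380.0 kHz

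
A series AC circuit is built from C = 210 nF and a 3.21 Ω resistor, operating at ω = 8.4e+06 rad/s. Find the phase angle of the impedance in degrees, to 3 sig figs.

-10.0°

X_C = 1/(ωC) = 0.567 Ω
Z = 3.21 − j0.567 Ω
|Z| = √(3.21² + 0.567²) = 3.26 Ω
∠Z = arctan(-0.567/3.21) = -10.0°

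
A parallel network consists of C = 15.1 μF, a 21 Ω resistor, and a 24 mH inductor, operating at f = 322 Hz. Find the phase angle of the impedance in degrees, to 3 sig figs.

ω = 2πf = 2023 rad/s
X_L = ωL = 48.6 Ω
X_C = 1/(ωC) = 32.7 Ω
Parallel: admittances add. Y = 1/R + 1/(jωL) + jωC
Y = (0.0476 + j0.00996) S
|Y| = 0.0486 S → |Z| = 1/|Y| = 20.6 Ω, ∠Z = −∠Y = -11.8°

-11.8°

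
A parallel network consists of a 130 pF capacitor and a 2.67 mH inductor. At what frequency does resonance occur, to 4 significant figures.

270.1 kHz

ω₀ = 1/√(LC) = 1/√(0.00267 × 1.3e-10) = 1.697e+06 rad/s
f₀ = ω₀/(2π) = 270.1 kHz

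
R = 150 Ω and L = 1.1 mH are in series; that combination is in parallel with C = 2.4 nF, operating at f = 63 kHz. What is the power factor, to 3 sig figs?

ω = 2πf = 395800 rad/s
X_L = ωL = 435 Ω
X_C = 1/(ωC) = 1050 Ω
Branch 1 (R+jX_L): Z₁ = 150 + j435 Ω, |Z₁| = 461 Ω
Branch 2 (−jX_C): Z₂ = −j1050 Ω
Parallel: Z = Z₁Z₂/(Z₁+Z₂), |Z| = 763 Ω, ∠Z = 57.3°
cos φ = cos(57.3°) = 0.540

0.540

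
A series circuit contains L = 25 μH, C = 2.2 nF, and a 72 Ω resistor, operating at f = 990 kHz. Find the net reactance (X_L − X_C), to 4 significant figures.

82.43 Ω

ω = 2πf = 6.22e+06 rad/s
X_L = ωL = 155.5 Ω
X_C = 1/(ωC) = 73.07 Ω
X = 155.5 − 73.07 = 82.43 Ω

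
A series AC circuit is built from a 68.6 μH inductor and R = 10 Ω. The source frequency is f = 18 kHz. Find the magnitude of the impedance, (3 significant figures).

12.7 Ω

ω = 2πf = 113100 rad/s
X_L = ωL = 7.76 Ω
Z = 10.0 + j7.76 Ω
|Z| = √(10.0² + 7.76²) = 12.7 Ω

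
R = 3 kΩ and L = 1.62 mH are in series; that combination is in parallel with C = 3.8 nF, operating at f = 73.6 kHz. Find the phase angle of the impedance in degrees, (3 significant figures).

-79.4°

ω = 2πf = 462400 rad/s
X_L = ωL = 749 Ω
X_C = 1/(ωC) = 569 Ω
Branch 1 (R+jX_L): Z₁ = 3000 + j749 Ω, |Z₁| = 3090 Ω
Branch 2 (−jX_C): Z₂ = −j569 Ω
Parallel: Z = Z₁Z₂/(Z₁+Z₂), |Z| = 585 Ω, ∠Z = -79.4°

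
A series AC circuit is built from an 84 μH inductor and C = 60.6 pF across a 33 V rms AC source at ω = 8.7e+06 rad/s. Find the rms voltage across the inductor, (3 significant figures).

X_L = ωL = 731 Ω
X_C = 1/(ωC) = 1900 Ω
Net reactance X = X_L − X_C = -1170 Ω
Z = − j1170 Ω
|Z| = √(0² + 1170²) = 1170 Ω
I = V/|Z| = 28.3 mA
V_L = I·|Z_L| = 0.0283 × 731 = 20.7 V

20.7 V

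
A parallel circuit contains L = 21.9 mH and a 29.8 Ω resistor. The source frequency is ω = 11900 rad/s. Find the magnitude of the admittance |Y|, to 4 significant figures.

X_L = ωL = 260.6 Ω
Parallel: admittances add. Y = 1/R + 1/(jωL)
Y = (0.03356 − j0.003837) S
|Y| = 0.03378 S → |Z| = 1/|Y| = 29.61 Ω, ∠Z = −∠Y = 6.523°

33.78 mS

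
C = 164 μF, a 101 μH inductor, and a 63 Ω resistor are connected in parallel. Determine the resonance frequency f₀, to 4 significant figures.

1.237 kHz

ω₀ = 1/√(LC) = 1/√(0.000101 × 0.000164) = 7770 rad/s
f₀ = ω₀/(2π) = 1.237 kHz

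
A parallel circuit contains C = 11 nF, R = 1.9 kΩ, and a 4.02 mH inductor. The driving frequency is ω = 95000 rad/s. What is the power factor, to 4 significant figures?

X_L = ωL = 381.9 Ω
X_C = 1/(ωC) = 956.9 Ω
Parallel: admittances add. Y = 1/R + 1/(jωL) + jωC
Y = (0.0005263 − j0.001573) S
|Y| = 0.001659 S → |Z| = 1/|Y| = 602.7 Ω, ∠Z = −∠Y = 71.51°
cos φ = cos(71.51°) = 0.3172

0.3172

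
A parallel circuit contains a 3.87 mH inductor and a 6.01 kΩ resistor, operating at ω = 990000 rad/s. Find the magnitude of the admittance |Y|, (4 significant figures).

X_L = ωL = 3831 Ω
Parallel: admittances add. Y = 1/R + 1/(jωL)
Y = (0.0001664 − j0.0002610) S
|Y| = 0.0003095 S → |Z| = 1/|Y| = 3231 Ω, ∠Z = −∠Y = 57.48°

309.5 μS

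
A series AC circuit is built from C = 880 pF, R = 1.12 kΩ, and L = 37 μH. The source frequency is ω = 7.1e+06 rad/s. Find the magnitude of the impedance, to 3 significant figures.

1120 Ω

X_L = ωL = 263 Ω
X_C = 1/(ωC) = 160 Ω
Net reactance X = X_L − X_C = 103 Ω
Z = 1120 + j103 Ω
|Z| = √(1120² + 103²) = 1120 Ω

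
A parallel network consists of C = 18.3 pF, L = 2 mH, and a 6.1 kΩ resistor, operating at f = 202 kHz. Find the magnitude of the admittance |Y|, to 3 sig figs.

ω = 2πf = 1.269e+06 rad/s
X_L = ωL = 2540 Ω
X_C = 1/(ωC) = 43100 Ω
Parallel: admittances add. Y = 1/R + 1/(jωL) + jωC
Y = (0.000164 − j0.000371) S
|Y| = 0.000405 S → |Z| = 1/|Y| = 2470 Ω, ∠Z = −∠Y = 66.1°

405 μS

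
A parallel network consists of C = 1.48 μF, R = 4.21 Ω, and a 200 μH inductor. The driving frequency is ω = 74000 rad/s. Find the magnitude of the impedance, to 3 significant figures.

4.15 Ω

X_L = ωL = 14.8 Ω
X_C = 1/(ωC) = 9.13 Ω
Parallel: admittances add. Y = 1/R + 1/(jωL) + jωC
Y = (0.238 + j0.0420) S
|Y| = 0.241 S → |Z| = 1/|Y| = 4.15 Ω, ∠Z = −∠Y = -10.0°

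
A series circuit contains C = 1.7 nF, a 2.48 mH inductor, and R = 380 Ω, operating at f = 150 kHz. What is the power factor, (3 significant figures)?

0.217

ω = 2πf = 942500 rad/s
X_L = ωL = 2340 Ω
X_C = 1/(ωC) = 624 Ω
Net reactance X = X_L − X_C = 1710 Ω
Z = 380 + j1710 Ω
|Z| = √(380² + 1710²) = 1750 Ω
∠Z = arctan(1710/380) = 77.5°
cos φ = cos(77.5°) = 0.217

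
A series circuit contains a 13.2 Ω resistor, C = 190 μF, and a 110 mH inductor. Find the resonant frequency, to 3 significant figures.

ω₀ = 1/√(LC) = 1/√(0.11 × 0.00019) = 218.7 rad/s
f₀ = ω₀/(2π) = 34.8 Hz

34.8 Hz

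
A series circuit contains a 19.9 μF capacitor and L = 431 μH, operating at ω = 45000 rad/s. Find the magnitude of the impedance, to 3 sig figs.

X_L = ωL = 19.4 Ω
X_C = 1/(ωC) = 1.12 Ω
Net reactance X = X_L − X_C = 18.3 Ω
Z = j18.3 Ω
|Z| = √(0² + 18.3²) = 18.3 Ω

18.3 Ω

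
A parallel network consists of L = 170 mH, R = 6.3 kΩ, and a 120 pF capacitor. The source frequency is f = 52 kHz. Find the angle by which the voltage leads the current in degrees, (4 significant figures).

ω = 2πf = 326700 rad/s
X_L = ωL = 55540 Ω
X_C = 1/(ωC) = 25510 Ω
Parallel: admittances add. Y = 1/R + 1/(jωL) + jωC
Y = (0.0001587 + j2.12e-05) S
|Y| = 0.0001601 S → |Z| = 1/|Y| = 6245 Ω, ∠Z = −∠Y = -7.609°

-7.609°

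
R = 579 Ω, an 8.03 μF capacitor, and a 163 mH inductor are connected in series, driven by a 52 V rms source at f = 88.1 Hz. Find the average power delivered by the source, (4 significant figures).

4.430 W

ω = 2πf = 553.5 rad/s
X_L = ωL = 90.23 Ω
X_C = 1/(ωC) = 225.0 Ω
Net reactance X = X_L − X_C = -134.7 Ω
Z = 579.0 − j134.7 Ω
|Z| = √(579.0² + 134.7²) = 594.5 Ω
∠Z = arctan(-134.7/579.0) = -13.10°
I = V/|Z| = 87.47 mA
P = VI cos φ = 52 × 0.08747 × cos(-13.10°) = 4.430 W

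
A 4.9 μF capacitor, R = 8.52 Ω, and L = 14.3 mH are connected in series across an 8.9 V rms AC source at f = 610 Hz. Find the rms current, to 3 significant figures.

1.03 A

ω = 2πf = 3833 rad/s
X_L = ωL = 54.8 Ω
X_C = 1/(ωC) = 53.2 Ω
Net reactance X = X_L − X_C = 1.56 Ω
Z = 8.52 + j1.56 Ω
|Z| = √(8.52² + 1.56²) = 8.66 Ω
I = V/|Z| = 8.9/8.66 = 1.03 A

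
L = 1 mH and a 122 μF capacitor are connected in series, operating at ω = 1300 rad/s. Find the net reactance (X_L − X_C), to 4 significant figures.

-5.005 Ω

X_L = ωL = 1.300 Ω
X_C = 1/(ωC) = 6.305 Ω
X = 1.300 − 6.305 = -5.005 Ω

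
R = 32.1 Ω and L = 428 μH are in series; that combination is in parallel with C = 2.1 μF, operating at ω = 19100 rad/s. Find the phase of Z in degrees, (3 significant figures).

-48.1°

X_L = ωL = 8.17 Ω
X_C = 1/(ωC) = 24.9 Ω
Branch 1 (R+jX_L): Z₁ = 32.1 + j8.17 Ω, |Z₁| = 33.1 Ω
Branch 2 (−jX_C): Z₂ = −j24.9 Ω
Parallel: Z = Z₁Z₂/(Z₁+Z₂), |Z| = 22.8 Ω, ∠Z = -48.1°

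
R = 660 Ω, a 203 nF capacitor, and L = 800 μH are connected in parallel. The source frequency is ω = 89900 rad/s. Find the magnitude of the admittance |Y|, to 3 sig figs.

4.60 mS

X_L = ωL = 71.9 Ω
X_C = 1/(ωC) = 54.8 Ω
Parallel: admittances add. Y = 1/R + 1/(jωL) + jωC
Y = (0.00152 + j0.00435) S
|Y| = 0.00460 S → |Z| = 1/|Y| = 217 Ω, ∠Z = −∠Y = -70.8°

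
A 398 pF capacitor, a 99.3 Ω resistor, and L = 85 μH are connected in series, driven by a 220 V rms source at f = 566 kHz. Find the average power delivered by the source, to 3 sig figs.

27.7 W

ω = 2πf = 3.556e+06 rad/s
X_L = ωL = 302 Ω
X_C = 1/(ωC) = 707 Ω
Net reactance X = X_L − X_C = -404 Ω
Z = 99.3 − j404 Ω
|Z| = √(99.3² + 404²) = 416 Ω
∠Z = arctan(-404/99.3) = -76.2°
I = V/|Z| = 529 mA
P = VI cos φ = 220 × 0.529 × cos(-76.2°) = 27.7 W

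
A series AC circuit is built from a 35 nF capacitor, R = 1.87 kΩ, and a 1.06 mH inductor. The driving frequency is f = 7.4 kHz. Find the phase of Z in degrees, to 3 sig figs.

-16.8°

ω = 2πf = 46500 rad/s
X_L = ωL = 49.3 Ω
X_C = 1/(ωC) = 614 Ω
Net reactance X = X_L − X_C = -565 Ω
Z = 1870 − j565 Ω
|Z| = √(1870² + 565²) = 1950 Ω
∠Z = arctan(-565/1870) = -16.8°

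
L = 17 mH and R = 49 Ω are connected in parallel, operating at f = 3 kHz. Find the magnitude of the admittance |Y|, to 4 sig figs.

20.65 mS

ω = 2πf = 18850 rad/s
X_L = ωL = 320.4 Ω
Parallel: admittances add. Y = 1/R + 1/(jωL)
Y = (0.02041 − j0.003121) S
|Y| = 0.02065 S → |Z| = 1/|Y| = 48.44 Ω, ∠Z = −∠Y = 8.694°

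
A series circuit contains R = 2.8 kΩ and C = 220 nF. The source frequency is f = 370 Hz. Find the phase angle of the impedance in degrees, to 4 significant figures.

ω = 2πf = 2325 rad/s
X_C = 1/(ωC) = 1955 Ω
Z = 2800 − j1955 Ω
|Z| = √(2800² + 1955²) = 3415 Ω
∠Z = arctan(-1955/2800) = -34.93°

-34.93°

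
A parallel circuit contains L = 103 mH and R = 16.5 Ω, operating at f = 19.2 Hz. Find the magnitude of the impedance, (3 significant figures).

9.93 Ω

ω = 2πf = 120.6 rad/s
X_L = ωL = 12.4 Ω
Parallel: admittances add. Y = 1/R + 1/(jωL)
Y = (0.0606 − j0.0805) S
|Y| = 0.101 S → |Z| = 1/|Y| = 9.93 Ω, ∠Z = −∠Y = 53.0°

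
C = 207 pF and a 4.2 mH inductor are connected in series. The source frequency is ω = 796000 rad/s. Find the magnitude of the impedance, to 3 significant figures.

X_L = ωL = 3340 Ω
X_C = 1/(ωC) = 6070 Ω
Net reactance X = X_L − X_C = -2730 Ω
Z = − j2730 Ω
|Z| = √(0² + 2730²) = 2730 Ω

2730 Ω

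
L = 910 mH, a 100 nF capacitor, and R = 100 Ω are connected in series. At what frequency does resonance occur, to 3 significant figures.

ω₀ = 1/√(LC) = 1/√(0.91 × 1e-07) = 3315 rad/s
f₀ = ω₀/(2π) = 528 Hz

528 Hz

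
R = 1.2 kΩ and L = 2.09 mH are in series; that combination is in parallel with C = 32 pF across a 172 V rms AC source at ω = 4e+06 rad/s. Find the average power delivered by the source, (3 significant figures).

498 mW

X_L = ωL = 8360 Ω
X_C = 1/(ωC) = 7810 Ω
Branch 1 (R+jX_L): Z₁ = 1200 + j8360 Ω, |Z₁| = 8450 Ω
Branch 2 (−jX_C): Z₂ = −j7810 Ω
Parallel: Z = Z₁Z₂/(Z₁+Z₂), |Z| = 50000 Ω, ∠Z = -32.7°
I = V/|Z| = 3.44 mA
P = VI cos φ = 172 × 0.00344 × cos(-32.7°) = 498 mW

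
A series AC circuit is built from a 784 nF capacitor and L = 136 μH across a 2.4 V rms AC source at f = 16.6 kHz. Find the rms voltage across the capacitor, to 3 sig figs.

ω = 2πf = 104300 rad/s
X_L = ωL = 14.2 Ω
X_C = 1/(ωC) = 12.2 Ω
Net reactance X = X_L − X_C = 1.96 Ω
Z = j1.96 Ω
|Z| = √(0² + 1.96²) = 1.96 Ω
I = V/|Z| = 1.23 A
V_C = I·|Z_C| = 1.23 × 12.2 = 15.0 V

15.0 V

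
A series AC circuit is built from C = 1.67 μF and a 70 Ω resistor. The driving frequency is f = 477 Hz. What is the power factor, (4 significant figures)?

0.3307

ω = 2πf = 2997 rad/s
X_C = 1/(ωC) = 199.8 Ω
Z = 70.00 − j199.8 Ω
|Z| = √(70.00² + 199.8²) = 211.7 Ω
∠Z = arctan(-199.8/70.00) = -70.69°
cos φ = cos(-70.69°) = 0.3307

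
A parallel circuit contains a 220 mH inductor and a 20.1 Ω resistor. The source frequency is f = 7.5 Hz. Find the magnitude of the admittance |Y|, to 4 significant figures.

108.5 mS

ω = 2πf = 47.12 rad/s
X_L = ωL = 10.37 Ω
Parallel: admittances add. Y = 1/R + 1/(jωL)
Y = (0.04975 − j0.09646) S
|Y| = 0.1085 S → |Z| = 1/|Y| = 9.214 Ω, ∠Z = −∠Y = 62.72°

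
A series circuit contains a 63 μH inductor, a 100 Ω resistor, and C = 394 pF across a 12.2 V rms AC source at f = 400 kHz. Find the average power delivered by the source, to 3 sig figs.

20.2 mW

ω = 2πf = 2.513e+06 rad/s
X_L = ωL = 158 Ω
X_C = 1/(ωC) = 1010 Ω
Net reactance X = X_L − X_C = -852 Ω
Z = 100 − j852 Ω
|Z| = √(100² + 852²) = 857 Ω
∠Z = arctan(-852/100) = -83.3°
I = V/|Z| = 14.2 mA
P = VI cos φ = 12.2 × 0.0142 × cos(-83.3°) = 20.2 mW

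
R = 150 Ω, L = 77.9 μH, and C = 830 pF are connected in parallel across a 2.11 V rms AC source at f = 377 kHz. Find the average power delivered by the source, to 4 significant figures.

ω = 2πf = 2.369e+06 rad/s
X_L = ωL = 184.5 Ω
X_C = 1/(ωC) = 508.6 Ω
Parallel: admittances add. Y = 1/R + 1/(jωL) + jωC
Y = (0.006667 − j0.003453) S
|Y| = 0.007508 S → |Z| = 1/|Y| = 133.2 Ω, ∠Z = −∠Y = 27.38°
I = V/|Z| = 15.84 mA
P = VI cos φ = 2.11 × 0.01584 × cos(27.38°) = 29.68 mW

29.68 mW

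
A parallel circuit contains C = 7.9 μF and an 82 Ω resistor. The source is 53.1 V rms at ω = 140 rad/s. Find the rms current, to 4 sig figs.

X_C = 1/(ωC) = 904.2 Ω
Parallel: admittances add. Y = 1/R + jωC
Y = (0.01220 + j0.001106) S
|Y| = 0.01225 S → |Z| = 1/|Y| = 81.66 Ω, ∠Z = −∠Y = -5.182°
I = V/|Z| = 53.1/81.66 = 650.2 mA

650.2 mA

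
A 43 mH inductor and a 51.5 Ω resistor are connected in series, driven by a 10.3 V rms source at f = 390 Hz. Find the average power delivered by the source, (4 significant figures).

397.2 mW

ω = 2πf = 2450 rad/s
X_L = ωL = 105.4 Ω
Z = 51.50 + j105.4 Ω
|Z| = √(51.50² + 105.4²) = 117.3 Ω
∠Z = arctan(105.4/51.50) = 63.95°
I = V/|Z| = 87.82 mA
P = VI cos φ = 10.3 × 0.08782 × cos(63.95°) = 397.2 mW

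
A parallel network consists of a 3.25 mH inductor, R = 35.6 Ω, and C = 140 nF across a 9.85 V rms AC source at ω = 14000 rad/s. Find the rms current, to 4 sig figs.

X_L = ωL = 45.50 Ω
X_C = 1/(ωC) = 510.2 Ω
Parallel: admittances add. Y = 1/R + 1/(jωL) + jωC
Y = (0.02809 − j0.02002) S
|Y| = 0.03449 S → |Z| = 1/|Y| = 28.99 Ω, ∠Z = −∠Y = 35.48°
I = V/|Z| = 9.85/28.99 = 339.8 mA

339.8 mA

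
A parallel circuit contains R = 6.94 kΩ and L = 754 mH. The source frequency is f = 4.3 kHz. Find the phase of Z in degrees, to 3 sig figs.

ω = 2πf = 27020 rad/s
X_L = ωL = 20400 Ω
Parallel: admittances add. Y = 1/R + 1/(jωL)
Y = (0.000144 − j4.91e-05) S
|Y| = 0.000152 S → |Z| = 1/|Y| = 6570 Ω, ∠Z = −∠Y = 18.8°

18.8°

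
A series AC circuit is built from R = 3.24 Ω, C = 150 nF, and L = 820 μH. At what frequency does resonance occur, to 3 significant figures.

ω₀ = 1/√(LC) = 1/√(0.00082 × 1.5e-07) = 90170 rad/s
f₀ = ω₀/(2π) = 14.4 kHz

14.4 kHz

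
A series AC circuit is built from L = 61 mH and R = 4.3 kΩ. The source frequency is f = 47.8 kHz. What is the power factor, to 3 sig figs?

ω = 2πf = 300300 rad/s
X_L = ωL = 18300 Ω
Z = 4300 + j18300 Ω
|Z| = √(4300² + 18300²) = 18800 Ω
∠Z = arctan(18300/4300) = 76.8°
cos φ = cos(76.8°) = 0.229

0.229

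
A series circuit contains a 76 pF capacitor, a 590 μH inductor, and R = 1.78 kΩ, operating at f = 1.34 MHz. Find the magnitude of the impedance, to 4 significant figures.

3842 Ω

ω = 2πf = 8.419e+06 rad/s
X_L = ωL = 4967 Ω
X_C = 1/(ωC) = 1563 Ω
Net reactance X = X_L − X_C = 3405 Ω
Z = 1780 + j3405 Ω
|Z| = √(1780² + 3405²) = 3842 Ω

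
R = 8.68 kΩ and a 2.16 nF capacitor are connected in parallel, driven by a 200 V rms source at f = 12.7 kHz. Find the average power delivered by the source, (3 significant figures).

4.61 W

ω = 2πf = 79800 rad/s
X_C = 1/(ωC) = 5800 Ω
Parallel: admittances add. Y = 1/R + jωC
Y = (0.000115 + j0.000172) S
|Y| = 0.000207 S → |Z| = 1/|Y| = 4820 Ω, ∠Z = −∠Y = -56.2°
I = V/|Z| = 41.5 mA
P = VI cos φ = 200 × 0.0415 × cos(-56.2°) = 4.61 W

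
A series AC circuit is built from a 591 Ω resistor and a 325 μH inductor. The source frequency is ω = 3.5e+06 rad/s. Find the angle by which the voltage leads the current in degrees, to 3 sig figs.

X_L = ωL = 1140 Ω
Z = 591 + j1140 Ω
|Z| = √(591² + 1140²) = 1280 Ω
∠Z = arctan(1140/591) = 62.5°

62.5°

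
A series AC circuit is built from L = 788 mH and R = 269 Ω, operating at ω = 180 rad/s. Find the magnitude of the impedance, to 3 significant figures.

X_L = ωL = 142 Ω
Z = 269 + j142 Ω
|Z| = √(269² + 142²) = 304 Ω

304 Ω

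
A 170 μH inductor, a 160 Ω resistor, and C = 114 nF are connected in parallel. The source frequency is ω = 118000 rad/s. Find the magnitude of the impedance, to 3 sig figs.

27.1 Ω

X_L = ωL = 20.1 Ω
X_C = 1/(ωC) = 74.3 Ω
Parallel: admittances add. Y = 1/R + 1/(jωL) + jωC
Y = (0.00625 − j0.0364) S
|Y| = 0.0369 S → |Z| = 1/|Y| = 27.1 Ω, ∠Z = −∠Y = 80.3°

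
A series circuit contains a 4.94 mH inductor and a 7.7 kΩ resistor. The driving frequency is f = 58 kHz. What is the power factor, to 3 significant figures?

ω = 2πf = 364400 rad/s
X_L = ωL = 1800 Ω
Z = 7700 + j1800 Ω
|Z| = √(7700² + 1800²) = 7910 Ω
∠Z = arctan(1800/7700) = 13.2°
cos φ = cos(13.2°) = 0.974

0.974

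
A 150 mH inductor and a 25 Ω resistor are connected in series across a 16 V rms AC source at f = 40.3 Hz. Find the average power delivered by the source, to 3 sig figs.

3.10 W

ω = 2πf = 253.2 rad/s
X_L = ωL = 38.0 Ω
Z = 25.0 + j38.0 Ω
|Z| = √(25.0² + 38.0²) = 45.5 Ω
∠Z = arctan(38.0/25.0) = 56.6°
I = V/|Z| = 352 mA
P = VI cos φ = 16 × 0.352 × cos(56.6°) = 3.10 W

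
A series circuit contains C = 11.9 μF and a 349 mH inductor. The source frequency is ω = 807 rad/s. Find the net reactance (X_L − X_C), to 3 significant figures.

X_L = ωL = 282 Ω
X_C = 1/(ωC) = 104 Ω
X = 282 − 104 = 178 Ω

178 Ω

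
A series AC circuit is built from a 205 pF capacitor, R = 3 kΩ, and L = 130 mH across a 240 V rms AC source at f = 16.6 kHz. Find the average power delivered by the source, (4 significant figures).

ω = 2πf = 104300 rad/s
X_L = ωL = 13560 Ω
X_C = 1/(ωC) = 46770 Ω
Net reactance X = X_L − X_C = -33210 Ω
Z = 3000 − j33210 Ω
|Z| = √(3000² + 33210²) = 33350 Ω
∠Z = arctan(-33210/3000) = -84.84°
I = V/|Z| = 7.197 mA
P = VI cos φ = 240 × 0.007197 × cos(-84.84°) = 155.4 mW

155.4 mW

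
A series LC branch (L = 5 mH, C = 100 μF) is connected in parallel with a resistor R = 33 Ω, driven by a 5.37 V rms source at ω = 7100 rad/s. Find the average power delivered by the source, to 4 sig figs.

873.8 mW

X_L = ωL = 35.50 Ω
X_C = 1/(ωC) = 1.408 Ω
Branch 1: Z₁ = R = 33.00 Ω
Branch 2 (series LC): Z₂ = j(X_L − X_C) = j34.09 Ω
Parallel: Z = Z₁Z₂/(Z₁+Z₂), |Z| = 23.71 Ω, ∠Z = 44.07°
I = V/|Z| = 226.5 mA
P = VI cos φ = 5.37 × 0.2265 × cos(44.07°) = 873.8 mW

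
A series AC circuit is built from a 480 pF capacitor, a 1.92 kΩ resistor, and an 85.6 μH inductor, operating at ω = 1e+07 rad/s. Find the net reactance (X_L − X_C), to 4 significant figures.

X_L = ωL = 856.0 Ω
X_C = 1/(ωC) = 208.3 Ω
X = 856.0 − 208.3 = 647.7 Ω

647.7 Ω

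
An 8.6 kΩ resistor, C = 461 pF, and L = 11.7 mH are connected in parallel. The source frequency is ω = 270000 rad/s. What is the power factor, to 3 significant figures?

X_L = ωL = 3160 Ω
X_C = 1/(ωC) = 8030 Ω
Parallel: admittances add. Y = 1/R + 1/(jωL) + jωC
Y = (0.000116 − j0.000192) S
|Y| = 0.000225 S → |Z| = 1/|Y| = 4450 Ω, ∠Z = −∠Y = 58.8°
cos φ = cos(58.8°) = 0.518

0.518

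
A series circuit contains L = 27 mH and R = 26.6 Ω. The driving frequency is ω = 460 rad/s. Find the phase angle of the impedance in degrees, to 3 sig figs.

X_L = ωL = 12.4 Ω
Z = 26.6 + j12.4 Ω
|Z| = √(26.6² + 12.4²) = 29.4 Ω
∠Z = arctan(12.4/26.6) = 25.0°

25.0°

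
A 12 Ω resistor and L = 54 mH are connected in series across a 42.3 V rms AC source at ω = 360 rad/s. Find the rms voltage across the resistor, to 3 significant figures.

22.2 V

X_L = ωL = 19.4 Ω
Z = 12.0 + j19.4 Ω
|Z| = √(12.0² + 19.4²) = 22.8 Ω
I = V/|Z| = 1.85 A
V_R = I·|Z_R| = 1.85 × 12.0 = 22.2 V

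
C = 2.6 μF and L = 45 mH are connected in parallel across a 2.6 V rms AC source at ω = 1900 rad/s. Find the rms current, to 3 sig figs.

X_L = ωL = 85.5 Ω
X_C = 1/(ωC) = 202 Ω
Parallel: admittances add. Y = 1/(jωL) + jωC
Y = (0 − j0.00676) S
|Y| = 0.00676 S → |Z| = 1/|Y| = 148 Ω, ∠Z = −∠Y = 90.0°
I = V/|Z| = 2.6/148 = 17.6 mA

17.6 mA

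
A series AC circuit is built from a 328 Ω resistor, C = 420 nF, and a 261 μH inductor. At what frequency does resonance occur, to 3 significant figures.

15.2 kHz

ω₀ = 1/√(LC) = 1/√(0.000261 × 4.2e-07) = 95510 rad/s
f₀ = ω₀/(2π) = 15.2 kHz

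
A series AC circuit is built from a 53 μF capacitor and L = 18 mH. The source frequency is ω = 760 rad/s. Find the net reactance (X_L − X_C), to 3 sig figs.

-11.1 Ω

X_L = ωL = 13.7 Ω
X_C = 1/(ωC) = 24.8 Ω
X = 13.7 − 24.8 = -11.1 Ω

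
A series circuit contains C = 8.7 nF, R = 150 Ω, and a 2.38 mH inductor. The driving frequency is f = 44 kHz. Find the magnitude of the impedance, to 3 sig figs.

285 Ω

ω = 2πf = 276500 rad/s
X_L = ωL = 658 Ω
X_C = 1/(ωC) = 416 Ω
Net reactance X = X_L − X_C = 242 Ω
Z = 150 + j242 Ω
|Z| = √(150² + 242²) = 285 Ω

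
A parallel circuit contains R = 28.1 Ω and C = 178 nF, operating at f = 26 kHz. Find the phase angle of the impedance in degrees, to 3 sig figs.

-39.3°

ω = 2πf = 163400 rad/s
X_C = 1/(ωC) = 34.4 Ω
Parallel: admittances add. Y = 1/R + jωC
Y = (0.0356 + j0.0291) S
|Y| = 0.0460 S → |Z| = 1/|Y| = 21.8 Ω, ∠Z = −∠Y = -39.3°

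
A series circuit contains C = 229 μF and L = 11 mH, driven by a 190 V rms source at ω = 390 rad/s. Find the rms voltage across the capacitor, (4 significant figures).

308.0 V

X_L = ωL = 4.290 Ω
X_C = 1/(ωC) = 11.20 Ω
Net reactance X = X_L − X_C = -6.907 Ω
Z = − j6.907 Ω
|Z| = √(0² + 6.907²) = 6.907 Ω
I = V/|Z| = 27.51 A
V_C = I·|Z_C| = 27.51 × 11.20 = 308.0 V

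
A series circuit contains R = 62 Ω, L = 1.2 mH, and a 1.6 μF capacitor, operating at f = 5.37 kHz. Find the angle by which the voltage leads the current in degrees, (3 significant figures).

ω = 2πf = 33740 rad/s
X_L = ωL = 40.5 Ω
X_C = 1/(ωC) = 18.5 Ω
Net reactance X = X_L − X_C = 22.0 Ω
Z = 62.0 + j22.0 Ω
|Z| = √(62.0² + 22.0²) = 65.8 Ω
∠Z = arctan(22.0/62.0) = 19.5°

19.5°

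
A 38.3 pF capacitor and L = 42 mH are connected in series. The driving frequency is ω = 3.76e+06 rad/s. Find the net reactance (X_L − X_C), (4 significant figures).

151000 Ω

X_L = ωL = 157900 Ω
X_C = 1/(ωC) = 6944 Ω
X = 157900 − 6944 = 151000 Ω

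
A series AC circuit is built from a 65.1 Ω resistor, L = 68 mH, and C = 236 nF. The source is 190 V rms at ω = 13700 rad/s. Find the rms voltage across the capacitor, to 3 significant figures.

X_L = ωL = 932 Ω
X_C = 1/(ωC) = 309 Ω
Net reactance X = X_L − X_C = 622 Ω
Z = 65.1 + j622 Ω
|Z| = √(65.1² + 622²) = 626 Ω
I = V/|Z| = 304 mA
V_C = I·|Z_C| = 0.304 × 309 = 93.9 V

93.9 V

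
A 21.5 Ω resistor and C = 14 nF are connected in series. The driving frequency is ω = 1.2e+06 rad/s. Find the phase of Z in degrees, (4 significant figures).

-70.14°

X_C = 1/(ωC) = 59.52 Ω
Z = 21.50 − j59.52 Ω
|Z| = √(21.50² + 59.52²) = 63.29 Ω
∠Z = arctan(-59.52/21.50) = -70.14°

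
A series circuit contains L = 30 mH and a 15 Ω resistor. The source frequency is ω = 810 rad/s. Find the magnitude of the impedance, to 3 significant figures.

X_L = ωL = 24.3 Ω
Z = 15.0 + j24.3 Ω
|Z| = √(15.0² + 24.3²) = 28.6 Ω

28.6 Ω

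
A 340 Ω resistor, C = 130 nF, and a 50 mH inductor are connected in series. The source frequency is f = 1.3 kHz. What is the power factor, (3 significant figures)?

0.538

ω = 2πf = 8168 rad/s
X_L = ωL = 408 Ω
X_C = 1/(ωC) = 942 Ω
Net reactance X = X_L − X_C = -533 Ω
Z = 340 − j533 Ω
|Z| = √(340² + 533²) = 632 Ω
∠Z = arctan(-533/340) = -57.5°
cos φ = cos(-57.5°) = 0.538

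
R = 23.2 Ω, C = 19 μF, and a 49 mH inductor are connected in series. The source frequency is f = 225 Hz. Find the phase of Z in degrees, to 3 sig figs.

54.1°

ω = 2πf = 1414 rad/s
X_L = ωL = 69.3 Ω
X_C = 1/(ωC) = 37.2 Ω
Net reactance X = X_L − X_C = 32.0 Ω
Z = 23.2 + j32.0 Ω
|Z| = √(23.2² + 32.0²) = 39.6 Ω
∠Z = arctan(32.0/23.2) = 54.1°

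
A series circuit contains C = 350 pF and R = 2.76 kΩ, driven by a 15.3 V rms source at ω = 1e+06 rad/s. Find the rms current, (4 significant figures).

3.851 mA

X_C = 1/(ωC) = 2857 Ω
Z = 2760 − j2857 Ω
|Z| = √(2760² + 2857²) = 3973 Ω
I = V/|Z| = 15.3/3973 = 3.851 mA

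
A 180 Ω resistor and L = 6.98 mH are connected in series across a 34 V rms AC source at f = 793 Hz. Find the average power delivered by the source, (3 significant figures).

6.19 W

ω = 2πf = 4983 rad/s
X_L = ωL = 34.8 Ω
Z = 180 + j34.8 Ω
|Z| = √(180² + 34.8²) = 183 Ω
∠Z = arctan(34.8/180) = 10.9°
I = V/|Z| = 185 mA
P = VI cos φ = 34 × 0.185 × cos(10.9°) = 6.19 W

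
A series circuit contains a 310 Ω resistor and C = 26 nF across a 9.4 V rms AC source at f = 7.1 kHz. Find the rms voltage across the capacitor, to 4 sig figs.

ω = 2πf = 44610 rad/s
X_C = 1/(ωC) = 862.2 Ω
Z = 310.0 − j862.2 Ω
|Z| = √(310.0² + 862.2²) = 916.2 Ω
I = V/|Z| = 10.26 mA
V_C = I·|Z_C| = 0.01026 × 862.2 = 8.846 V

8.846 V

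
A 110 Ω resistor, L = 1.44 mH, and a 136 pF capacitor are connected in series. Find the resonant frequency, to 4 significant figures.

359.6 kHz

ω₀ = 1/√(LC) = 1/√(0.00144 × 1.36e-10) = 2.26e+06 rad/s
f₀ = ω₀/(2π) = 359.6 kHz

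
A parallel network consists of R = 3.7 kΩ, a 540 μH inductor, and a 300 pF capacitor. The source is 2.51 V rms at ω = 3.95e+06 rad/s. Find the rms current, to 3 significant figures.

X_L = ωL = 2130 Ω
X_C = 1/(ωC) = 844 Ω
Parallel: admittances add. Y = 1/R + 1/(jωL) + jωC
Y = (0.000270 + j0.000716) S
|Y| = 0.000765 S → |Z| = 1/|Y| = 1310 Ω, ∠Z = −∠Y = -69.3°
I = V/|Z| = 2.51/1310 = 1.92 mA

1.92 mA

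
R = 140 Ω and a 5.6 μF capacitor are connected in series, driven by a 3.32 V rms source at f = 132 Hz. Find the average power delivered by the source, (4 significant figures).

ω = 2πf = 829.4 rad/s
X_C = 1/(ωC) = 215.3 Ω
Z = 140.0 − j215.3 Ω
|Z| = √(140.0² + 215.3²) = 256.8 Ω
∠Z = arctan(-215.3/140.0) = -56.97°
I = V/|Z| = 12.93 mA
P = VI cos φ = 3.32 × 0.01293 × cos(-56.97°) = 23.40 mW

23.40 mW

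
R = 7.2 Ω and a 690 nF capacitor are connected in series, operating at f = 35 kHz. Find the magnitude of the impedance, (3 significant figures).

9.76 Ω

ω = 2πf = 219900 rad/s
X_C = 1/(ωC) = 6.59 Ω
Z = 7.20 − j6.59 Ω
|Z| = √(7.20² + 6.59²) = 9.76 Ω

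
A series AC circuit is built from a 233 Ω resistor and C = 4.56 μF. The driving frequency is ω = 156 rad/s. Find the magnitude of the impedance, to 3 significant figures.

1420 Ω

X_C = 1/(ωC) = 1410 Ω
Z = 233 − j1410 Ω
|Z| = √(233² + 1410²) = 1420 Ω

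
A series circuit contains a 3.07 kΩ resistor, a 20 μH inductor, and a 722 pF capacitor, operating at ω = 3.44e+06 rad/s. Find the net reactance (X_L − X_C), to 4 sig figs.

-333.8 Ω

X_L = ωL = 68.80 Ω
X_C = 1/(ωC) = 402.6 Ω
X = 68.80 − 402.6 = -333.8 Ω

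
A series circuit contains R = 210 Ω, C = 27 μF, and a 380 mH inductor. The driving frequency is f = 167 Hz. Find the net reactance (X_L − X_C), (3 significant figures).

ω = 2πf = 1049 rad/s
X_L = ωL = 399 Ω
X_C = 1/(ωC) = 35.3 Ω
X = 399 − 35.3 = 363 Ω

363 Ω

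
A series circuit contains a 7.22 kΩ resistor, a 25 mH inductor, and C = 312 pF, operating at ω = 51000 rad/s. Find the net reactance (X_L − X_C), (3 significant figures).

X_L = ωL = 1280 Ω
X_C = 1/(ωC) = 62800 Ω
X = 1280 − 62800 = -61600 Ω

-61600 Ω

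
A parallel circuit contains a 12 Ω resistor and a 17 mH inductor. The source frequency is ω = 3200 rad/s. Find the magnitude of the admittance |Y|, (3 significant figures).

X_L = ωL = 54.4 Ω
Parallel: admittances add. Y = 1/R + 1/(jωL)
Y = (0.0833 − j0.0184) S
|Y| = 0.0853 S → |Z| = 1/|Y| = 11.7 Ω, ∠Z = −∠Y = 12.4°

85.3 mS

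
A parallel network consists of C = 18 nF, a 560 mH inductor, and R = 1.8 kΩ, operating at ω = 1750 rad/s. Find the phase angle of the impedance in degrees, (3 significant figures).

X_L = ωL = 980 Ω
X_C = 1/(ωC) = 31700 Ω
Parallel: admittances add. Y = 1/R + 1/(jωL) + jωC
Y = (0.000556 − j0.000989) S
|Y| = 0.00113 S → |Z| = 1/|Y| = 882 Ω, ∠Z = −∠Y = 60.7°

60.7°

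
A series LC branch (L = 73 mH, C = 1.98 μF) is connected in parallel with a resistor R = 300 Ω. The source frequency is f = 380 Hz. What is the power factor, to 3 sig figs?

0.123

ω = 2πf = 2388 rad/s
X_L = ωL = 174 Ω
X_C = 1/(ωC) = 212 Ω
Branch 1: Z₁ = R = 300 Ω
Branch 2 (series LC): Z₂ = j(X_L − X_C) = −j37.2 Ω
Parallel: Z = Z₁Z₂/(Z₁+Z₂), |Z| = 37.0 Ω, ∠Z = -82.9°
cos φ = cos(-82.9°) = 0.123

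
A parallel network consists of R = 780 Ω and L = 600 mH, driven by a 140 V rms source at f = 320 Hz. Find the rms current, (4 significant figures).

213.7 mA

ω = 2πf = 2011 rad/s
X_L = ωL = 1206 Ω
Parallel: admittances add. Y = 1/R + 1/(jωL)
Y = (0.001282 − j0.0008289) S
|Y| = 0.001527 S → |Z| = 1/|Y| = 655.0 Ω, ∠Z = −∠Y = 32.89°
I = V/|Z| = 140/655.0 = 213.7 mA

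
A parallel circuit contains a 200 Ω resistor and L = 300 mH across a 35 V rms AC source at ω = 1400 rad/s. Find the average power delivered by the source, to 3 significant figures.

X_L = ωL = 420 Ω
Parallel: admittances add. Y = 1/R + 1/(jωL)
Y = (0.00500 − j0.00238) S
|Y| = 0.00554 S → |Z| = 1/|Y| = 181 Ω, ∠Z = −∠Y = 25.5°
I = V/|Z| = 194 mA
P = VI cos φ = 35 × 0.194 × cos(25.5°) = 6.12 W

6.12 W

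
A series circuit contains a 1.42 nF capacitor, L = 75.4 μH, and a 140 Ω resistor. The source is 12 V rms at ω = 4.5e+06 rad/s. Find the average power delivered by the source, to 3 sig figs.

X_L = ωL = 339 Ω
X_C = 1/(ωC) = 156 Ω
Net reactance X = X_L − X_C = 183 Ω
Z = 140 + j183 Ω
|Z| = √(140² + 183²) = 230 Ω
∠Z = arctan(183/140) = 52.6°
I = V/|Z| = 52.1 mA
P = VI cos φ = 12 × 0.0521 × cos(52.6°) = 380 mW

380 mW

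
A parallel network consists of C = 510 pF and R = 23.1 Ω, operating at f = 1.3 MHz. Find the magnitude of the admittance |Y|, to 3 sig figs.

43.5 mS

ω = 2πf = 8.168e+06 rad/s
X_C = 1/(ωC) = 240 Ω
Parallel: admittances add. Y = 1/R + jωC
Y = (0.0433 + j0.00417) S
|Y| = 0.0435 S → |Z| = 1/|Y| = 23.0 Ω, ∠Z = −∠Y = -5.50°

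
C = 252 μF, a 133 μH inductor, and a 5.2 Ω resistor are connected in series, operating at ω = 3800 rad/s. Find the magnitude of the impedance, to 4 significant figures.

5.228 Ω

X_L = ωL = 0.5054 Ω
X_C = 1/(ωC) = 1.044 Ω
Net reactance X = X_L − X_C = -0.5389 Ω
Z = 5.200 − j0.5389 Ω
|Z| = √(5.200² + 0.5389²) = 5.228 Ω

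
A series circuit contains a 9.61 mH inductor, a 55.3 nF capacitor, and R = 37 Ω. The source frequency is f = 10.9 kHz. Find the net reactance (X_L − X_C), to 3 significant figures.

ω = 2πf = 68490 rad/s
X_L = ωL = 658 Ω
X_C = 1/(ωC) = 264 Ω
X = 658 − 264 = 394 Ω

394 Ω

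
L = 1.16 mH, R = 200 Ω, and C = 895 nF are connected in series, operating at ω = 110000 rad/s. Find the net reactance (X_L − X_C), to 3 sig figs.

X_L = ωL = 128 Ω
X_C = 1/(ωC) = 10.2 Ω
X = 128 − 10.2 = 117 Ω

117 Ω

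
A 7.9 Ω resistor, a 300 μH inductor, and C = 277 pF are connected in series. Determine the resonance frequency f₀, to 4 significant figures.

552.1 kHz

ω₀ = 1/√(LC) = 1/√(0.0003 × 2.77e-10) = 3.469e+06 rad/s
f₀ = ω₀/(2π) = 552.1 kHz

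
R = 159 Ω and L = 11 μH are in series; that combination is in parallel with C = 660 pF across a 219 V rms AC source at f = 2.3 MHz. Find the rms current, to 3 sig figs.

1.56 A

ω = 2πf = 1.445e+07 rad/s
X_L = ωL = 159 Ω
X_C = 1/(ωC) = 105 Ω
Branch 1 (R+jX_L): Z₁ = 159 + j159 Ω, |Z₁| = 225 Ω
Branch 2 (−jX_C): Z₂ = −j105 Ω
Parallel: Z = Z₁Z₂/(Z₁+Z₂), |Z| = 140 Ω, ∠Z = -63.8°
I = V/|Z| = 219/140 = 1.56 A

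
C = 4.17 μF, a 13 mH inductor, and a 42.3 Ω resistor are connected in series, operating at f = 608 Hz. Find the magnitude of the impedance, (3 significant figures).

ω = 2πf = 3820 rad/s
X_L = ωL = 49.7 Ω
X_C = 1/(ωC) = 62.8 Ω
Net reactance X = X_L − X_C = -13.1 Ω
Z = 42.3 − j13.1 Ω
|Z| = √(42.3² + 13.1²) = 44.3 Ω

44.3 Ω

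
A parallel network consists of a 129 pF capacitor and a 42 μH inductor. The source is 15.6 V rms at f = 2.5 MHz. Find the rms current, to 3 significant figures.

7.96 mA

ω = 2πf = 1.571e+07 rad/s
X_L = ωL = 660 Ω
X_C = 1/(ωC) = 494 Ω
Parallel: admittances add. Y = 1/(jωL) + jωC
Y = (0 + j0.000511) S
|Y| = 0.000511 S → |Z| = 1/|Y| = 1960 Ω, ∠Z = −∠Y = -90.0°
I = V/|Z| = 15.6/1960 = 7.96 mA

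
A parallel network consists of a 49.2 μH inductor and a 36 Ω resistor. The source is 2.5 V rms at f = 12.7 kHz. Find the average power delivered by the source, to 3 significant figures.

174 mW

ω = 2πf = 79800 rad/s
X_L = ωL = 3.93 Ω
Parallel: admittances add. Y = 1/R + 1/(jωL)
Y = (0.0278 − j0.255) S
|Y| = 0.256 S → |Z| = 1/|Y| = 3.90 Ω, ∠Z = −∠Y = 83.8°
I = V/|Z| = 641 mA
P = VI cos φ = 2.5 × 0.641 × cos(83.8°) = 174 mW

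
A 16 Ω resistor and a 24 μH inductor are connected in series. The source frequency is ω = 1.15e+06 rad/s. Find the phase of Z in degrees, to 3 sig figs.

X_L = ωL = 27.6 Ω
Z = 16.0 + j27.6 Ω
|Z| = √(16.0² + 27.6²) = 31.9 Ω
∠Z = arctan(27.6/16.0) = 59.9°

59.9°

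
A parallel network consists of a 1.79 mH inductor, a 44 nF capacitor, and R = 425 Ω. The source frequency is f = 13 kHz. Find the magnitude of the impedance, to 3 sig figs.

ω = 2πf = 81680 rad/s
X_L = ωL = 146 Ω
X_C = 1/(ωC) = 278 Ω
Parallel: admittances add. Y = 1/R + 1/(jωL) + jωC
Y = (0.00235 − j0.00325) S
|Y| = 0.00401 S → |Z| = 1/|Y| = 249 Ω, ∠Z = −∠Y = 54.1°

249 Ω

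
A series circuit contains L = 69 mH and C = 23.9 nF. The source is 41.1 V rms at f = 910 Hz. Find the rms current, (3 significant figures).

ω = 2πf = 5718 rad/s
X_L = ωL = 395 Ω
X_C = 1/(ωC) = 7320 Ω
Net reactance X = X_L − X_C = -6920 Ω
Z = − j6920 Ω
|Z| = √(0² + 6920²) = 6920 Ω
I = V/|Z| = 41.1/6920 = 5.94 mA

5.94 mA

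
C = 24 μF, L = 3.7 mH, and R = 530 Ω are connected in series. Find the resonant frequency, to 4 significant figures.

534.1 Hz

ω₀ = 1/√(LC) = 1/√(0.0037 × 2.4e-05) = 3356 rad/s
f₀ = ω₀/(2π) = 534.1 Hz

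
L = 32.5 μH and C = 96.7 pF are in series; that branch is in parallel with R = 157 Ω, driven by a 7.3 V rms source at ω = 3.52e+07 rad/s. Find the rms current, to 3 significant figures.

47.3 mA

X_L = ωL = 1140 Ω
X_C = 1/(ωC) = 294 Ω
Branch 1: Z₁ = R = 157 Ω
Branch 2 (series LC): Z₂ = j(X_L − X_C) = j850 Ω
Parallel: Z = Z₁Z₂/(Z₁+Z₂), |Z| = 154 Ω, ∠Z = 10.5°
I = V/|Z| = 7.3/154 = 47.3 mA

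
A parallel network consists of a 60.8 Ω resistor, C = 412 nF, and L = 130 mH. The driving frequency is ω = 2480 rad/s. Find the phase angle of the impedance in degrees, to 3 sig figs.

7.21°

X_L = ωL = 322 Ω
X_C = 1/(ωC) = 979 Ω
Parallel: admittances add. Y = 1/R + 1/(jωL) + jωC
Y = (0.0164 − j0.00208) S
|Y| = 0.0166 S → |Z| = 1/|Y| = 60.3 Ω, ∠Z = −∠Y = 7.21°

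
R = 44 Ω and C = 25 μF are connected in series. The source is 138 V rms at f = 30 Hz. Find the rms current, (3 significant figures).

ω = 2πf = 188.5 rad/s
X_C = 1/(ωC) = 212 Ω
Z = 44.0 − j212 Ω
|Z| = √(44.0² + 212²) = 217 Ω
I = V/|Z| = 138/217 = 637 mA

637 mA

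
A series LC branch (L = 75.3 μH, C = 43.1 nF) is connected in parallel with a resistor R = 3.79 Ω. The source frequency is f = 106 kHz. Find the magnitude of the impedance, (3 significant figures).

3.68 Ω

ω = 2πf = 666000 rad/s
X_L = ωL = 50.2 Ω
X_C = 1/(ωC) = 34.8 Ω
Branch 1: Z₁ = R = 3.79 Ω
Branch 2 (series LC): Z₂ = j(X_L − X_C) = j15.3 Ω
Parallel: Z = Z₁Z₂/(Z₁+Z₂), |Z| = 3.68 Ω, ∠Z = 13.9°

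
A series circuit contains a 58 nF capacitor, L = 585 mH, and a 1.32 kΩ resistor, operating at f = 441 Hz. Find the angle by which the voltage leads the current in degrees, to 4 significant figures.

ω = 2πf = 2771 rad/s
X_L = ωL = 1621 Ω
X_C = 1/(ωC) = 6222 Ω
Net reactance X = X_L − X_C = -4601 Ω
Z = 1320 − j4601 Ω
|Z| = √(1320² + 4601²) = 4787 Ω
∠Z = arctan(-4601/1320) = -73.99°

-73.99°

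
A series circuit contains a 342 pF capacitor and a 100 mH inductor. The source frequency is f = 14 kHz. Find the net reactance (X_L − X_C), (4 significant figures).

ω = 2πf = 87960 rad/s
X_L = ωL = 8796 Ω
X_C = 1/(ωC) = 33240 Ω
X = 8796 − 33240 = -24440 Ω

-24440 Ω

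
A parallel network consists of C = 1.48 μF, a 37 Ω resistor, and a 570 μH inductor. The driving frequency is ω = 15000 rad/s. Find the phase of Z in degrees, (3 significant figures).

X_L = ωL = 8.55 Ω
X_C = 1/(ωC) = 45.0 Ω
Parallel: admittances add. Y = 1/R + 1/(jωL) + jωC
Y = (0.0270 − j0.0948) S
|Y| = 0.0985 S → |Z| = 1/|Y| = 10.1 Ω, ∠Z = −∠Y = 74.1°

74.1°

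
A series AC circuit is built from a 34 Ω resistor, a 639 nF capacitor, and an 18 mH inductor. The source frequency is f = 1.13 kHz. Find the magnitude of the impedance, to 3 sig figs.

ω = 2πf = 7100 rad/s
X_L = ωL = 128 Ω
X_C = 1/(ωC) = 220 Ω
Net reactance X = X_L − X_C = -92.6 Ω
Z = 34.0 − j92.6 Ω
|Z| = √(34.0² + 92.6²) = 98.7 Ω

98.7 Ω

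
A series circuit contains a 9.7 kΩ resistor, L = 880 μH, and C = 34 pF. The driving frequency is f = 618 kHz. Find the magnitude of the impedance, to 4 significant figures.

10550 Ω

ω = 2πf = 3.883e+06 rad/s
X_L = ωL = 3417 Ω
X_C = 1/(ωC) = 7574 Ω
Net reactance X = X_L − X_C = -4157 Ω
Z = 9700 − j4157 Ω
|Z| = √(9700² + 4157²) = 10550 Ω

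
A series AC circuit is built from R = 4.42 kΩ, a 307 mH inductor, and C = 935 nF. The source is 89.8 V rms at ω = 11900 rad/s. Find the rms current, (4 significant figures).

X_L = ωL = 3653 Ω
X_C = 1/(ωC) = 89.88 Ω
Net reactance X = X_L − X_C = 3563 Ω
Z = 4420 + j3563 Ω
|Z| = √(4420² + 3563²) = 5678 Ω
I = V/|Z| = 89.8/5678 = 15.82 mA

15.82 mA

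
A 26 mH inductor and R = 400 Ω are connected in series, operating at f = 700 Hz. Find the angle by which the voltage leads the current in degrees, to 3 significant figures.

ω = 2πf = 4398 rad/s
X_L = ωL = 114 Ω
Z = 400 + j114 Ω
|Z| = √(400² + 114²) = 416 Ω
∠Z = arctan(114/400) = 16.0°

16.0°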